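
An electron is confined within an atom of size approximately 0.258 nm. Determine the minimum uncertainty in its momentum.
2.044 × 10^-25 kg·m/s

Using the Heisenberg uncertainty principle:
ΔxΔp ≥ ℏ/2

With Δx ≈ L = 2.580e-10 m (the confinement size):
Δp_min = ℏ/(2Δx)
Δp_min = (1.055e-34 J·s) / (2 × 2.580e-10 m)
Δp_min = 2.044e-25 kg·m/s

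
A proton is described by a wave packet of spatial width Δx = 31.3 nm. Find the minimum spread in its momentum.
1.685 × 10^-27 kg·m/s

For a wave packet, the spatial width Δx and momentum spread Δp are related by the uncertainty principle:
ΔxΔp ≥ ℏ/2

The minimum momentum spread is:
Δp_min = ℏ/(2Δx)
Δp_min = (1.055e-34 J·s) / (2 × 3.130e-08 m)
Δp_min = 1.685e-27 kg·m/s

A wave packet cannot have both a well-defined position and well-defined momentum.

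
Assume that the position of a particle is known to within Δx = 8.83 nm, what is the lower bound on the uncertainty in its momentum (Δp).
5.972 × 10^-27 kg·m/s

Using the Heisenberg uncertainty principle:
ΔxΔp ≥ ℏ/2

The minimum uncertainty in momentum is:
Δp_min = ℏ/(2Δx)
Δp_min = (1.055e-34 J·s) / (2 × 8.830e-09 m)
Δp_min = 5.972e-27 kg·m/s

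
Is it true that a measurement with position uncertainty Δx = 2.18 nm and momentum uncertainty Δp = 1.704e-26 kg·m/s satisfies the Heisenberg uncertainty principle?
No, it violates the uncertainty principle (impossible measurement).

Calculate the product ΔxΔp:
ΔxΔp = (2.180e-09 m) × (1.704e-26 kg·m/s)
ΔxΔp = 3.715e-35 J·s

Compare to the minimum allowed value ℏ/2:
ℏ/2 = 5.273e-35 J·s

Since ΔxΔp = 3.715e-35 J·s < 5.273e-35 J·s = ℏ/2,
the measurement violates the uncertainty principle.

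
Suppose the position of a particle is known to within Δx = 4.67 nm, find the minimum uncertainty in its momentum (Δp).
1.129 × 10^-26 kg·m/s

Using the Heisenberg uncertainty principle:
ΔxΔp ≥ ℏ/2

The minimum uncertainty in momentum is:
Δp_min = ℏ/(2Δx)
Δp_min = (1.055e-34 J·s) / (2 × 4.670e-09 m)
Δp_min = 1.129e-26 kg·m/s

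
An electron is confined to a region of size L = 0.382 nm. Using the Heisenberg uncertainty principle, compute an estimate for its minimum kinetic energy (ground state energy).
65.273 meV

Using the uncertainty principle to estimate ground state energy:

1. The position uncertainty is approximately the confinement size:
   Δx ≈ L = 3.820e-10 m

2. From ΔxΔp ≥ ℏ/2, the minimum momentum uncertainty is:
   Δp ≈ ℏ/(2L) = 1.380e-25 kg·m/s

3. The kinetic energy is approximately:
   KE ≈ (Δp)²/(2m) = (1.380e-25)²/(2 × 9.109e-31 kg)
   KE ≈ 1.046e-20 J = 65.273 meV

This is an order-of-magnitude estimate of the ground state energy.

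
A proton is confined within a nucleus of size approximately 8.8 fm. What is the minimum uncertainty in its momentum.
5.992 × 10^-21 kg·m/s

Using the Heisenberg uncertainty principle:
ΔxΔp ≥ ℏ/2

With Δx ≈ L = 8.800e-15 m (the confinement size):
Δp_min = ℏ/(2Δx)
Δp_min = (1.055e-34 J·s) / (2 × 8.800e-15 m)
Δp_min = 5.992e-21 kg·m/s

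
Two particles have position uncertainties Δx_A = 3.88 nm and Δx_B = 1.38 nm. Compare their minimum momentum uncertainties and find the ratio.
Particle B has the larger minimum momentum uncertainty, by a factor of 2.81.

For each particle, the minimum momentum uncertainty is Δp_min = ℏ/(2Δx):

Particle A: Δp_A = ℏ/(2×3.880e-09 m) = 1.359e-26 kg·m/s
Particle B: Δp_B = ℏ/(2×1.380e-09 m) = 3.821e-26 kg·m/s

Ratio: Δp_B/Δp_A = 2.81

Since Δp_min ∝ 1/Δx, the particle with smaller position uncertainty (B) has larger momentum uncertainty.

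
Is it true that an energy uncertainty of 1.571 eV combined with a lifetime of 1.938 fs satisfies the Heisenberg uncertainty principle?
Yes, it satisfies the uncertainty relation.

Calculate the product ΔEΔt:
ΔE = 1.571 eV = 2.517e-19 J
ΔEΔt = (2.517e-19 J) × (1.938e-15 s)
ΔEΔt = 4.878e-34 J·s

Compare to the minimum allowed value ℏ/2:
ℏ/2 = 5.273e-35 J·s

Since ΔEΔt = 4.878e-34 J·s ≥ 5.273e-35 J·s = ℏ/2,
this satisfies the uncertainty relation.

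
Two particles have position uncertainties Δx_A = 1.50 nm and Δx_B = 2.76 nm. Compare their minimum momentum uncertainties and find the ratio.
Particle A has the larger minimum momentum uncertainty, by a factor of 1.84.

For each particle, the minimum momentum uncertainty is Δp_min = ℏ/(2Δx):

Particle A: Δp_A = ℏ/(2×1.500e-09 m) = 3.515e-26 kg·m/s
Particle B: Δp_B = ℏ/(2×2.760e-09 m) = 1.910e-26 kg·m/s

Ratio: Δp_A/Δp_B = 1.84

Since Δp_min ∝ 1/Δx, the particle with smaller position uncertainty (A) has larger momentum uncertainty.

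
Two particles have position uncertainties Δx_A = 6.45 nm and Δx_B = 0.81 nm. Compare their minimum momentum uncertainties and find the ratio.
Particle B has the larger minimum momentum uncertainty, by a factor of 7.96.

For each particle, the minimum momentum uncertainty is Δp_min = ℏ/(2Δx):

Particle A: Δp_A = ℏ/(2×6.450e-09 m) = 8.175e-27 kg·m/s
Particle B: Δp_B = ℏ/(2×8.100e-10 m) = 6.510e-26 kg·m/s

Ratio: Δp_B/Δp_A = 7.96

Since Δp_min ∝ 1/Δx, the particle with smaller position uncertainty (B) has larger momentum uncertainty.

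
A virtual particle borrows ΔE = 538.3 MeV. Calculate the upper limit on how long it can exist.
6.114 × 10^-25 s

Using the energy-time uncertainty principle:
ΔEΔt ≥ ℏ/2

For a virtual particle borrowing energy ΔE, the maximum lifetime is:
Δt_max = ℏ/(2ΔE)

Converting energy:
ΔE = 538.3 MeV = 8.625e-11 J

Δt_max = (1.055e-34 J·s) / (2 × 8.625e-11 J)
Δt_max = 6.114e-25 s = 6.114 × 10^-25 s

Virtual particles with higher borrowed energy exist for shorter times.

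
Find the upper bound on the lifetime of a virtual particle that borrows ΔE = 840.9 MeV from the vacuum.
3.914 × 10^-25 s

Using the energy-time uncertainty principle:
ΔEΔt ≥ ℏ/2

For a virtual particle borrowing energy ΔE, the maximum lifetime is:
Δt_max = ℏ/(2ΔE)

Converting energy:
ΔE = 840.9 MeV = 1.347e-10 J

Δt_max = (1.055e-34 J·s) / (2 × 1.347e-10 J)
Δt_max = 3.914e-25 s = 3.914 × 10^-25 s

Virtual particles with higher borrowed energy exist for shorter times.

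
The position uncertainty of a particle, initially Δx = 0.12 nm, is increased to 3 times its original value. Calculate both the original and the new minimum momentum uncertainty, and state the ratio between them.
Original Δp_min = 4.394 × 10^-25 kg·m/s; new Δp'_min = 1.465 × 10^-25 kg·m/s; ratio Δp'_min/Δp_min = 1/3.

From the uncertainty principle ΔxΔp ≥ ℏ/2, the minimum momentum uncertainty is Δp_min = ℏ/(2Δx).

Original (Δx = 0.12 nm = 1.200e-10 m):
Δp_min = (1.055e-34 J·s)/(2 × 1.200e-10 m) = 4.394e-25 kg·m/s

When Δx → 3Δx:
Δp'_min = ℏ/(2 × 3Δx) = (1/3) × ℏ/(2Δx) = (1/3) × Δp_min
Δp'_min = 1/3 × 4.394e-25 kg·m/s = 1.465e-25 kg·m/s

Since Δp_min ∝ 1/Δx, when Δx is increased to 3 times its original value, Δp_min decreases to 1/3 of its original value.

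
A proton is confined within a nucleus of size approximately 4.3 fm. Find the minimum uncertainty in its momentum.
1.226 × 10^-20 kg·m/s

Using the Heisenberg uncertainty principle:
ΔxΔp ≥ ℏ/2

With Δx ≈ L = 4.300e-15 m (the confinement size):
Δp_min = ℏ/(2Δx)
Δp_min = (1.055e-34 J·s) / (2 × 4.300e-15 m)
Δp_min = 1.226e-20 kg·m/s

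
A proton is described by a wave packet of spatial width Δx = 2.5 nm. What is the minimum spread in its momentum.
2.109 × 10^-26 kg·m/s

For a wave packet, the spatial width Δx and momentum spread Δp are related by the uncertainty principle:
ΔxΔp ≥ ℏ/2

The minimum momentum spread is:
Δp_min = ℏ/(2Δx)
Δp_min = (1.055e-34 J·s) / (2 × 2.500e-09 m)
Δp_min = 2.109e-26 kg·m/s

A wave packet cannot have both a well-defined position and well-defined momentum.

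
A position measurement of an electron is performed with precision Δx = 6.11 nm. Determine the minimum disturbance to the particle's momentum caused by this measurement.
8.630 × 10^-27 kg·m/s

The uncertainty principle implies that measuring position disturbs momentum:
ΔxΔp ≥ ℏ/2

When we measure position with precision Δx, we necessarily introduce a momentum uncertainty:
Δp ≥ ℏ/(2Δx)
Δp_min = (1.055e-34 J·s) / (2 × 6.110e-09 m)
Δp_min = 8.630e-27 kg·m/s

The more precisely we measure position, the greater the momentum disturbance.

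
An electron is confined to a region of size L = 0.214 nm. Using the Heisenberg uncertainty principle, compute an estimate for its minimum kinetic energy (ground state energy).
207.987 meV

Using the uncertainty principle to estimate ground state energy:

1. The position uncertainty is approximately the confinement size:
   Δx ≈ L = 2.140e-10 m

2. From ΔxΔp ≥ ℏ/2, the minimum momentum uncertainty is:
   Δp ≈ ℏ/(2L) = 2.464e-25 kg·m/s

3. The kinetic energy is approximately:
   KE ≈ (Δp)²/(2m) = (2.464e-25)²/(2 × 9.109e-31 kg)
   KE ≈ 3.332e-20 J = 207.987 meV

This is an order-of-magnitude estimate of the ground state energy.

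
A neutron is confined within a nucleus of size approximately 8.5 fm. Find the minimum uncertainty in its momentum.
6.203 × 10^-21 kg·m/s

Using the Heisenberg uncertainty principle:
ΔxΔp ≥ ℏ/2

With Δx ≈ L = 8.500e-15 m (the confinement size):
Δp_min = ℏ/(2Δx)
Δp_min = (1.055e-34 J·s) / (2 × 8.500e-15 m)
Δp_min = 6.203e-21 kg·m/s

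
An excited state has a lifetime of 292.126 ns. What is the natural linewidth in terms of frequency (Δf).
272.408 kHz

Using the energy-time uncertainty principle and E = hf:
ΔEΔt ≥ ℏ/2
hΔf·Δt ≥ ℏ/2

The minimum frequency uncertainty is:
Δf = ℏ/(2hτ) = 1/(4πτ)
Δf = 1/(4π × 2.921e-07 s)
Δf = 2.724e+05 Hz = 272.408 kHz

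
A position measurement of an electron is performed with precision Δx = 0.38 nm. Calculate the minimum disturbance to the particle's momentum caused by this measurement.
1.388 × 10^-25 kg·m/s

The uncertainty principle implies that measuring position disturbs momentum:
ΔxΔp ≥ ℏ/2

When we measure position with precision Δx, we necessarily introduce a momentum uncertainty:
Δp ≥ ℏ/(2Δx)
Δp_min = (1.055e-34 J·s) / (2 × 3.800e-10 m)
Δp_min = 1.388e-25 kg·m/s

The more precisely we measure position, the greater the momentum disturbance.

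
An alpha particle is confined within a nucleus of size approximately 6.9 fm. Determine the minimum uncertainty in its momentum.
7.642 × 10^-21 kg·m/s

Using the Heisenberg uncertainty principle:
ΔxΔp ≥ ℏ/2

With Δx ≈ L = 6.900e-15 m (the confinement size):
Δp_min = ℏ/(2Δx)
Δp_min = (1.055e-34 J·s) / (2 × 6.900e-15 m)
Δp_min = 7.642e-21 kg·m/s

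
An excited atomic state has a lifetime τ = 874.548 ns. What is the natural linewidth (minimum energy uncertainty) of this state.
376.316 peV

Using the energy-time uncertainty principle:
ΔEΔt ≥ ℏ/2

The lifetime τ represents the time uncertainty Δt.
The natural linewidth (minimum energy uncertainty) is:

ΔE = ℏ/(2τ)
ΔE = (1.055e-34 J·s) / (2 × 8.745e-07 s)
ΔE = 6.029e-29 J = 376.316 peV

This natural linewidth limits the precision of spectroscopic measurements.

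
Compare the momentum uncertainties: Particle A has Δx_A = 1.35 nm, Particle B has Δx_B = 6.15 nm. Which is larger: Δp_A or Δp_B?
Particle A has the larger minimum momentum uncertainty, by a factor of 4.56.

For each particle, the minimum momentum uncertainty is Δp_min = ℏ/(2Δx):

Particle A: Δp_A = ℏ/(2×1.350e-09 m) = 3.906e-26 kg·m/s
Particle B: Δp_B = ℏ/(2×6.150e-09 m) = 8.574e-27 kg·m/s

Ratio: Δp_A/Δp_B = 4.56

Since Δp_min ∝ 1/Δx, the particle with smaller position uncertainty (A) has larger momentum uncertainty.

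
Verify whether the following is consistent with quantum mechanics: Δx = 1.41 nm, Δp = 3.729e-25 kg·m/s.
Yes, it satisfies the uncertainty principle.

Calculate the product ΔxΔp:
ΔxΔp = (1.410e-09 m) × (3.729e-25 kg·m/s)
ΔxΔp = 5.258e-34 J·s

Compare to the minimum allowed value ℏ/2:
ℏ/2 = 5.273e-35 J·s

Since ΔxΔp = 5.258e-34 J·s ≥ 5.273e-35 J·s = ℏ/2,
the measurement satisfies the uncertainty principle.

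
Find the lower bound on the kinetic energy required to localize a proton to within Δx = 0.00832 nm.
74.939 meV

Localizing a particle requires giving it sufficient momentum uncertainty:

1. From uncertainty principle: Δp ≥ ℏ/(2Δx)
   Δp_min = (1.055e-34 J·s) / (2 × 8.320e-12 m)
   Δp_min = 6.338e-24 kg·m/s

2. This momentum uncertainty corresponds to kinetic energy:
   KE ≈ (Δp)²/(2m) = (6.338e-24)²/(2 × 1.673e-27 kg)
   KE = 1.201e-20 J = 74.939 meV

Tighter localization requires more energy.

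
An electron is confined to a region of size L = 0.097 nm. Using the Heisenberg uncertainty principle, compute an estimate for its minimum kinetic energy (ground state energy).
1.012 eV

Using the uncertainty principle to estimate ground state energy:

1. The position uncertainty is approximately the confinement size:
   Δx ≈ L = 9.700e-11 m

2. From ΔxΔp ≥ ℏ/2, the minimum momentum uncertainty is:
   Δp ≈ ℏ/(2L) = 5.436e-25 kg·m/s

3. The kinetic energy is approximately:
   KE ≈ (Δp)²/(2m) = (5.436e-25)²/(2 × 9.109e-31 kg)
   KE ≈ 1.622e-19 J = 1.012 eV

This is an order-of-magnitude estimate of the ground state energy.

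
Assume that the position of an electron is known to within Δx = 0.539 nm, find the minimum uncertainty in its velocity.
107.391 km/s

Using the Heisenberg uncertainty principle and Δp = mΔv:
ΔxΔp ≥ ℏ/2
Δx(mΔv) ≥ ℏ/2

The minimum uncertainty in velocity is:
Δv_min = ℏ/(2mΔx)
Δv_min = (1.055e-34 J·s) / (2 × 9.109e-31 kg × 5.390e-10 m)
Δv_min = 1.074e+05 m/s = 107.391 km/s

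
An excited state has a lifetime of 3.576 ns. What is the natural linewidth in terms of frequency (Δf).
22.253 MHz

Using the energy-time uncertainty principle and E = hf:
ΔEΔt ≥ ℏ/2
hΔf·Δt ≥ ℏ/2

The minimum frequency uncertainty is:
Δf = ℏ/(2hτ) = 1/(4πτ)
Δf = 1/(4π × 3.576e-09 s)
Δf = 2.225e+07 Hz = 22.253 MHz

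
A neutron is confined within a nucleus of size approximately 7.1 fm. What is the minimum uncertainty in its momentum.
7.427 × 10^-21 kg·m/s

Using the Heisenberg uncertainty principle:
ΔxΔp ≥ ℏ/2

With Δx ≈ L = 7.100e-15 m (the confinement size):
Δp_min = ℏ/(2Δx)
Δp_min = (1.055e-34 J·s) / (2 × 7.100e-15 m)
Δp_min = 7.427e-21 kg·m/s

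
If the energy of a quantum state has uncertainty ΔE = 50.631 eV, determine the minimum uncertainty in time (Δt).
6.500 as

Using the energy-time uncertainty principle:
ΔEΔt ≥ ℏ/2

The minimum uncertainty in time is:
Δt_min = ℏ/(2ΔE)
Δt_min = (1.055e-34 J·s) / (2 × 8.112e-18 J)
Δt_min = 6.500e-18 s = 6.500 as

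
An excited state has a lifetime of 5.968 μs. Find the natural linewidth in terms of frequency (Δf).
13.334 kHz

Using the energy-time uncertainty principle and E = hf:
ΔEΔt ≥ ℏ/2
hΔf·Δt ≥ ℏ/2

The minimum frequency uncertainty is:
Δf = ℏ/(2hτ) = 1/(4πτ)
Δf = 1/(4π × 5.968e-06 s)
Δf = 1.333e+04 Hz = 13.334 kHz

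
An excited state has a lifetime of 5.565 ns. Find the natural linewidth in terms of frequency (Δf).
14.300 MHz

Using the energy-time uncertainty principle and E = hf:
ΔEΔt ≥ ℏ/2
hΔf·Δt ≥ ℏ/2

The minimum frequency uncertainty is:
Δf = ℏ/(2hτ) = 1/(4πτ)
Δf = 1/(4π × 5.565e-09 s)
Δf = 1.430e+07 Hz = 14.300 MHz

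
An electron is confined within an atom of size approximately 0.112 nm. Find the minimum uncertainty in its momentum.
4.708 × 10^-25 kg·m/s

Using the Heisenberg uncertainty principle:
ΔxΔp ≥ ℏ/2

With Δx ≈ L = 1.120e-10 m (the confinement size):
Δp_min = ℏ/(2Δx)
Δp_min = (1.055e-34 J·s) / (2 × 1.120e-10 m)
Δp_min = 4.708e-25 kg·m/s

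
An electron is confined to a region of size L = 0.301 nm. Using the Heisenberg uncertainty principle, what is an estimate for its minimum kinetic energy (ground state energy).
105.131 meV

Using the uncertainty principle to estimate ground state energy:

1. The position uncertainty is approximately the confinement size:
   Δx ≈ L = 3.010e-10 m

2. From ΔxΔp ≥ ℏ/2, the minimum momentum uncertainty is:
   Δp ≈ ℏ/(2L) = 1.752e-25 kg·m/s

3. The kinetic energy is approximately:
   KE ≈ (Δp)²/(2m) = (1.752e-25)²/(2 × 9.109e-31 kg)
   KE ≈ 1.684e-20 J = 105.131 meV

This is an order-of-magnitude estimate of the ground state energy.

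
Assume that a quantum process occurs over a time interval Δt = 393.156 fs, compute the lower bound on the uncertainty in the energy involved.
837.088 μeV

Using the energy-time uncertainty principle:
ΔEΔt ≥ ℏ/2

The minimum uncertainty in energy is:
ΔE_min = ℏ/(2Δt)
ΔE_min = (1.055e-34 J·s) / (2 × 3.932e-13 s)
ΔE_min = 1.341e-22 J = 837.088 μeV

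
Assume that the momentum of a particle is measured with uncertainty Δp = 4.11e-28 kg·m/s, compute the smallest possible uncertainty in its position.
128.293 nm

Using the Heisenberg uncertainty principle:
ΔxΔp ≥ ℏ/2

The minimum uncertainty in position is:
Δx_min = ℏ/(2Δp)
Δx_min = (1.055e-34 J·s) / (2 × 4.110e-28 kg·m/s)
Δx_min = 1.283e-07 m = 128.293 nm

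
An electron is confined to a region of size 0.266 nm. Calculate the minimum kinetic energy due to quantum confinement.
134.617 meV

Using the uncertainty principle:

1. Position uncertainty: Δx ≈ 2.660e-10 m
2. Minimum momentum uncertainty: Δp = ℏ/(2Δx) = 1.982e-25 kg·m/s
3. Minimum kinetic energy:
   KE = (Δp)²/(2m) = (1.982e-25)²/(2 × 9.109e-31 kg)
   KE = 2.157e-20 J = 134.617 meV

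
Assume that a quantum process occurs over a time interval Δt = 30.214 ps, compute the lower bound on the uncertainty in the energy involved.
10.892 μeV

Using the energy-time uncertainty principle:
ΔEΔt ≥ ℏ/2

The minimum uncertainty in energy is:
ΔE_min = ℏ/(2Δt)
ΔE_min = (1.055e-34 J·s) / (2 × 3.021e-11 s)
ΔE_min = 1.745e-24 J = 10.892 μeV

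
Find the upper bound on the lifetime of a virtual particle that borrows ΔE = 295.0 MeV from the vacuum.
1.116 ys

Using the energy-time uncertainty principle:
ΔEΔt ≥ ℏ/2

For a virtual particle borrowing energy ΔE, the maximum lifetime is:
Δt_max = ℏ/(2ΔE)

Converting energy:
ΔE = 295.0 MeV = 4.726e-11 J

Δt_max = (1.055e-34 J·s) / (2 × 4.726e-11 J)
Δt_max = 1.116e-24 s = 1.116 ys

Virtual particles with higher borrowed energy exist for shorter times.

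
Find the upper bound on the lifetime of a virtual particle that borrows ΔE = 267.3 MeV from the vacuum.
1.231 ys

Using the energy-time uncertainty principle:
ΔEΔt ≥ ℏ/2

For a virtual particle borrowing energy ΔE, the maximum lifetime is:
Δt_max = ℏ/(2ΔE)

Converting energy:
ΔE = 267.3 MeV = 4.283e-11 J

Δt_max = (1.055e-34 J·s) / (2 × 4.283e-11 J)
Δt_max = 1.231e-24 s = 1.231 ys

Virtual particles with higher borrowed energy exist for shorter times.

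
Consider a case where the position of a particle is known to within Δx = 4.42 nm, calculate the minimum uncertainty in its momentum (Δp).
1.193 × 10^-26 kg·m/s

Using the Heisenberg uncertainty principle:
ΔxΔp ≥ ℏ/2

The minimum uncertainty in momentum is:
Δp_min = ℏ/(2Δx)
Δp_min = (1.055e-34 J·s) / (2 × 4.420e-09 m)
Δp_min = 1.193e-26 kg·m/s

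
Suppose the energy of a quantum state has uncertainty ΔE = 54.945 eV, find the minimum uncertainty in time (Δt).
5.990 as

Using the energy-time uncertainty principle:
ΔEΔt ≥ ℏ/2

The minimum uncertainty in time is:
Δt_min = ℏ/(2ΔE)
Δt_min = (1.055e-34 J·s) / (2 × 8.803e-18 J)
Δt_min = 5.990e-18 s = 5.990 as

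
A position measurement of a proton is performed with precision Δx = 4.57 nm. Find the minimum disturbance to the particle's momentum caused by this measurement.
1.154 × 10^-26 kg·m/s

The uncertainty principle implies that measuring position disturbs momentum:
ΔxΔp ≥ ℏ/2

When we measure position with precision Δx, we necessarily introduce a momentum uncertainty:
Δp ≥ ℏ/(2Δx)
Δp_min = (1.055e-34 J·s) / (2 × 4.570e-09 m)
Δp_min = 1.154e-26 kg·m/s

The more precisely we measure position, the greater the momentum disturbance.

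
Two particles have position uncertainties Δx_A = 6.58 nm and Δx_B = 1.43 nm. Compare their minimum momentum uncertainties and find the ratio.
Particle B has the larger minimum momentum uncertainty, by a factor of 4.60.

For each particle, the minimum momentum uncertainty is Δp_min = ℏ/(2Δx):

Particle A: Δp_A = ℏ/(2×6.580e-09 m) = 8.013e-27 kg·m/s
Particle B: Δp_B = ℏ/(2×1.430e-09 m) = 3.687e-26 kg·m/s

Ratio: Δp_B/Δp_A = 4.60

Since Δp_min ∝ 1/Δx, the particle with smaller position uncertainty (B) has larger momentum uncertainty.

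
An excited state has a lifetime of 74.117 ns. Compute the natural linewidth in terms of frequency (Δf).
1.074 MHz

Using the energy-time uncertainty principle and E = hf:
ΔEΔt ≥ ℏ/2
hΔf·Δt ≥ ℏ/2

The minimum frequency uncertainty is:
Δf = ℏ/(2hτ) = 1/(4πτ)
Δf = 1/(4π × 7.412e-08 s)
Δf = 1.074e+06 Hz = 1.074 MHz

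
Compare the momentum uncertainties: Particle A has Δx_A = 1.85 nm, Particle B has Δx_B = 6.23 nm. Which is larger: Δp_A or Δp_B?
Particle A has the larger minimum momentum uncertainty, by a factor of 3.37.

For each particle, the minimum momentum uncertainty is Δp_min = ℏ/(2Δx):

Particle A: Δp_A = ℏ/(2×1.850e-09 m) = 2.850e-26 kg·m/s
Particle B: Δp_B = ℏ/(2×6.230e-09 m) = 8.464e-27 kg·m/s

Ratio: Δp_A/Δp_B = 3.37

Since Δp_min ∝ 1/Δx, the particle with smaller position uncertainty (A) has larger momentum uncertainty.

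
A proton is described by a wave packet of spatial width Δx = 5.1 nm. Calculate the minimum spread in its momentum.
1.034 × 10^-26 kg·m/s

For a wave packet, the spatial width Δx and momentum spread Δp are related by the uncertainty principle:
ΔxΔp ≥ ℏ/2

The minimum momentum spread is:
Δp_min = ℏ/(2Δx)
Δp_min = (1.055e-34 J·s) / (2 × 5.100e-09 m)
Δp_min = 1.034e-26 kg·m/s

A wave packet cannot have both a well-defined position and well-defined momentum.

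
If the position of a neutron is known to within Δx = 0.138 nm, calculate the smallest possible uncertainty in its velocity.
228.124 m/s

Using the Heisenberg uncertainty principle and Δp = mΔv:
ΔxΔp ≥ ℏ/2
Δx(mΔv) ≥ ℏ/2

The minimum uncertainty in velocity is:
Δv_min = ℏ/(2mΔx)
Δv_min = (1.055e-34 J·s) / (2 × 1.675e-27 kg × 1.380e-10 m)
Δv_min = 2.281e+02 m/s = 228.124 m/s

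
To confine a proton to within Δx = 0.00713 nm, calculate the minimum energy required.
102.041 meV

Localizing a particle requires giving it sufficient momentum uncertainty:

1. From uncertainty principle: Δp ≥ ℏ/(2Δx)
   Δp_min = (1.055e-34 J·s) / (2 × 7.130e-12 m)
   Δp_min = 7.395e-24 kg·m/s

2. This momentum uncertainty corresponds to kinetic energy:
   KE ≈ (Δp)²/(2m) = (7.395e-24)²/(2 × 1.673e-27 kg)
   KE = 1.635e-20 J = 102.041 meV

Tighter localization requires more energy.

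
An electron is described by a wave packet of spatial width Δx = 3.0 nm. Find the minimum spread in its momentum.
1.758 × 10^-26 kg·m/s

For a wave packet, the spatial width Δx and momentum spread Δp are related by the uncertainty principle:
ΔxΔp ≥ ℏ/2

The minimum momentum spread is:
Δp_min = ℏ/(2Δx)
Δp_min = (1.055e-34 J·s) / (2 × 3.000e-09 m)
Δp_min = 1.758e-26 kg·m/s

A wave packet cannot have both a well-defined position and well-defined momentum.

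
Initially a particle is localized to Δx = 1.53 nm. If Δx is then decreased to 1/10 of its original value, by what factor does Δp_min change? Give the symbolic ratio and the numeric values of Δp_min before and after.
Original Δp_min = 3.446 × 10^-26 kg·m/s; new Δp'_min = 3.446 × 10^-25 kg·m/s; ratio Δp'_min/Δp_min = 10.

From the uncertainty principle ΔxΔp ≥ ℏ/2, the minimum momentum uncertainty is Δp_min = ℏ/(2Δx).

Original (Δx = 1.53 nm = 1.530e-09 m):
Δp_min = (1.055e-34 J·s)/(2 × 1.530e-09 m) = 3.446e-26 kg·m/s

When Δx → (1/10)Δx:
Δp'_min = ℏ/(2 × (1/10)Δx) = 10 × ℏ/(2Δx) = 10 × Δp_min
Δp'_min = 10 × 3.446e-26 kg·m/s = 3.446e-25 kg·m/s

Since Δp_min ∝ 1/Δx, when Δx is decreased to 1/10 of its original value, Δp_min increases to 10 times its original value.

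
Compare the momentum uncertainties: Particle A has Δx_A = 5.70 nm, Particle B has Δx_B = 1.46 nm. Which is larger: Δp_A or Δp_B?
Particle B has the larger minimum momentum uncertainty, by a factor of 3.90.

For each particle, the minimum momentum uncertainty is Δp_min = ℏ/(2Δx):

Particle A: Δp_A = ℏ/(2×5.700e-09 m) = 9.251e-27 kg·m/s
Particle B: Δp_B = ℏ/(2×1.460e-09 m) = 3.612e-26 kg·m/s

Ratio: Δp_B/Δp_A = 3.90

Since Δp_min ∝ 1/Δx, the particle with smaller position uncertainty (B) has larger momentum uncertainty.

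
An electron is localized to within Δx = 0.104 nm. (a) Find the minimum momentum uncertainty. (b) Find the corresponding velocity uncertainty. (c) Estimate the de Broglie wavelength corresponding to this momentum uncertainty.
(a) Δp_min = 5.070 × 10^-25 kg·m/s
(b) Δv_min = 556.575 km/s
(c) λ_dB = 1.307 nm

Step-by-step:

(a) From the uncertainty principle:
Δp_min = ℏ/(2Δx) = (1.055e-34 J·s)/(2 × 1.040e-10 m) = 5.070e-25 kg·m/s

(b) The velocity uncertainty:
Δv = Δp/m = (5.070e-25 kg·m/s)/(9.109e-31 kg) = 5.566e+05 m/s = 556.575 km/s

(c) The de Broglie wavelength for this momentum:
λ = h/p = (6.626e-34 J·s)/(5.070e-25 kg·m/s) = 1.307e-09 m = 1.307 nm

Note: The de Broglie wavelength is comparable to the localization size, as expected from wave-particle duality.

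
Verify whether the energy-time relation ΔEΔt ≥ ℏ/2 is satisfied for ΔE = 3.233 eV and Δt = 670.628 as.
Yes, it satisfies the uncertainty relation.

Calculate the product ΔEΔt:
ΔE = 3.233 eV = 5.180e-19 J
ΔEΔt = (5.180e-19 J) × (6.706e-16 s)
ΔEΔt = 3.474e-34 J·s

Compare to the minimum allowed value ℏ/2:
ℏ/2 = 5.273e-35 J·s

Since ΔEΔt = 3.474e-34 J·s ≥ 5.273e-35 J·s = ℏ/2,
this satisfies the uncertainty relation.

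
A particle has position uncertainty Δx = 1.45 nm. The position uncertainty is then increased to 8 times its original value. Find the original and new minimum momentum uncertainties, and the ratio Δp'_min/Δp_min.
Original Δp_min = 3.636 × 10^-26 kg·m/s; new Δp'_min = 4.546 × 10^-27 kg·m/s; ratio Δp'_min/Δp_min = 1/8.

From the uncertainty principle ΔxΔp ≥ ℏ/2, the minimum momentum uncertainty is Δp_min = ℏ/(2Δx).

Original (Δx = 1.45 nm = 1.450e-09 m):
Δp_min = (1.055e-34 J·s)/(2 × 1.450e-09 m) = 3.636e-26 kg·m/s

When Δx → 8Δx:
Δp'_min = ℏ/(2 × 8Δx) = (1/8) × ℏ/(2Δx) = (1/8) × Δp_min
Δp'_min = 1/8 × 3.636e-26 kg·m/s = 4.546e-27 kg·m/s

Since Δp_min ∝ 1/Δx, when Δx is increased to 8 times its original value, Δp_min decreases to 1/8 of its original value.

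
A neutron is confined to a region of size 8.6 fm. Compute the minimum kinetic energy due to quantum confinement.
70.042 keV

Using the uncertainty principle:

1. Position uncertainty: Δx ≈ 8.600e-15 m
2. Minimum momentum uncertainty: Δp = ℏ/(2Δx) = 6.131e-21 kg·m/s
3. Minimum kinetic energy:
   KE = (Δp)²/(2m) = (6.131e-21)²/(2 × 1.675e-27 kg)
   KE = 1.122e-14 J = 70.042 keV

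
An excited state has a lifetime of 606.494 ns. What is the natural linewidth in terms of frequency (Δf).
131.209 kHz

Using the energy-time uncertainty principle and E = hf:
ΔEΔt ≥ ℏ/2
hΔf·Δt ≥ ℏ/2

The minimum frequency uncertainty is:
Δf = ℏ/(2hτ) = 1/(4πτ)
Δf = 1/(4π × 6.065e-07 s)
Δf = 1.312e+05 Hz = 131.209 kHz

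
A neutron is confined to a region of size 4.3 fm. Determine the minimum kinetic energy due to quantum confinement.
280.168 keV

Using the uncertainty principle:

1. Position uncertainty: Δx ≈ 4.300e-15 m
2. Minimum momentum uncertainty: Δp = ℏ/(2Δx) = 1.226e-20 kg·m/s
3. Minimum kinetic energy:
   KE = (Δp)²/(2m) = (1.226e-20)²/(2 × 1.675e-27 kg)
   KE = 4.489e-14 J = 280.168 keV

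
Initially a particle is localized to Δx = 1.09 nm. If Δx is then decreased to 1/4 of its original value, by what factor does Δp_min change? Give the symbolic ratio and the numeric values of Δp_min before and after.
Original Δp_min = 4.837 × 10^-26 kg·m/s; new Δp'_min = 1.935 × 10^-25 kg·m/s; ratio Δp'_min/Δp_min = 4.

From the uncertainty principle ΔxΔp ≥ ℏ/2, the minimum momentum uncertainty is Δp_min = ℏ/(2Δx).

Original (Δx = 1.09 nm = 1.090e-09 m):
Δp_min = (1.055e-34 J·s)/(2 × 1.090e-09 m) = 4.837e-26 kg·m/s

When Δx → (1/4)Δx:
Δp'_min = ℏ/(2 × (1/4)Δx) = 4 × ℏ/(2Δx) = 4 × Δp_min
Δp'_min = 4 × 4.837e-26 kg·m/s = 1.935e-25 kg·m/s

Since Δp_min ∝ 1/Δx, when Δx is decreased to 1/4 of its original value, Δp_min increases to 4 times its original value.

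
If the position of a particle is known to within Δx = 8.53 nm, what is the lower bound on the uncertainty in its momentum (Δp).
6.182 × 10^-27 kg·m/s

Using the Heisenberg uncertainty principle:
ΔxΔp ≥ ℏ/2

The minimum uncertainty in momentum is:
Δp_min = ℏ/(2Δx)
Δp_min = (1.055e-34 J·s) / (2 × 8.530e-09 m)
Δp_min = 6.182e-27 kg·m/s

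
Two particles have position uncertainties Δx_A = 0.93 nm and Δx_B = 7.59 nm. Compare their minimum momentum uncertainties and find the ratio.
Particle A has the larger minimum momentum uncertainty, by a factor of 8.16.

For each particle, the minimum momentum uncertainty is Δp_min = ℏ/(2Δx):

Particle A: Δp_A = ℏ/(2×9.300e-10 m) = 5.670e-26 kg·m/s
Particle B: Δp_B = ℏ/(2×7.590e-09 m) = 6.947e-27 kg·m/s

Ratio: Δp_A/Δp_B = 8.16

Since Δp_min ∝ 1/Δx, the particle with smaller position uncertainty (A) has larger momentum uncertainty.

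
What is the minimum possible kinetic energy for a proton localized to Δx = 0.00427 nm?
284.511 meV

Localizing a particle requires giving it sufficient momentum uncertainty:

1. From uncertainty principle: Δp ≥ ℏ/(2Δx)
   Δp_min = (1.055e-34 J·s) / (2 × 4.270e-12 m)
   Δp_min = 1.235e-23 kg·m/s

2. This momentum uncertainty corresponds to kinetic energy:
   KE ≈ (Δp)²/(2m) = (1.235e-23)²/(2 × 1.673e-27 kg)
   KE = 4.558e-20 J = 284.511 meV

Tighter localization requires more energy.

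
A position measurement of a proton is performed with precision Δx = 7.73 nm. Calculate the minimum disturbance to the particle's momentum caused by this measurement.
6.821 × 10^-27 kg·m/s

The uncertainty principle implies that measuring position disturbs momentum:
ΔxΔp ≥ ℏ/2

When we measure position with precision Δx, we necessarily introduce a momentum uncertainty:
Δp ≥ ℏ/(2Δx)
Δp_min = (1.055e-34 J·s) / (2 × 7.730e-09 m)
Δp_min = 6.821e-27 kg·m/s

The more precisely we measure position, the greater the momentum disturbance.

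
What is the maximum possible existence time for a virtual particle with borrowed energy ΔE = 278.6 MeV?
1.181 ys

Using the energy-time uncertainty principle:
ΔEΔt ≥ ℏ/2

For a virtual particle borrowing energy ΔE, the maximum lifetime is:
Δt_max = ℏ/(2ΔE)

Converting energy:
ΔE = 278.6 MeV = 4.464e-11 J

Δt_max = (1.055e-34 J·s) / (2 × 4.464e-11 J)
Δt_max = 1.181e-24 s = 1.181 ys

Virtual particles with higher borrowed energy exist for shorter times.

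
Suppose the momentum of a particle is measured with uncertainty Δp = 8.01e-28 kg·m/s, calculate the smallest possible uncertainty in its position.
65.828 nm

Using the Heisenberg uncertainty principle:
ΔxΔp ≥ ℏ/2

The minimum uncertainty in position is:
Δx_min = ℏ/(2Δp)
Δx_min = (1.055e-34 J·s) / (2 × 8.010e-28 kg·m/s)
Δx_min = 6.583e-08 m = 65.828 nm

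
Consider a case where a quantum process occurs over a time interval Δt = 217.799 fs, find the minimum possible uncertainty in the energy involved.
1.511 meV

Using the energy-time uncertainty principle:
ΔEΔt ≥ ℏ/2

The minimum uncertainty in energy is:
ΔE_min = ℏ/(2Δt)
ΔE_min = (1.055e-34 J·s) / (2 × 2.178e-13 s)
ΔE_min = 2.421e-22 J = 1.511 meV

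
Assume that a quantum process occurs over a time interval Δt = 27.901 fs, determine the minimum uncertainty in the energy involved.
11.795 meV

Using the energy-time uncertainty principle:
ΔEΔt ≥ ℏ/2

The minimum uncertainty in energy is:
ΔE_min = ℏ/(2Δt)
ΔE_min = (1.055e-34 J·s) / (2 × 2.790e-14 s)
ΔE_min = 1.890e-21 J = 11.795 meV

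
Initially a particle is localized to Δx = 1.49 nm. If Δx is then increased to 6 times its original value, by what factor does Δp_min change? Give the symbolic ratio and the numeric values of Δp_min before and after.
Original Δp_min = 3.539 × 10^-26 kg·m/s; new Δp'_min = 5.898 × 10^-27 kg·m/s; ratio Δp'_min/Δp_min = 1/6.

From the uncertainty principle ΔxΔp ≥ ℏ/2, the minimum momentum uncertainty is Δp_min = ℏ/(2Δx).

Original (Δx = 1.49 nm = 1.490e-09 m):
Δp_min = (1.055e-34 J·s)/(2 × 1.490e-09 m) = 3.539e-26 kg·m/s

When Δx → 6Δx:
Δp'_min = ℏ/(2 × 6Δx) = (1/6) × ℏ/(2Δx) = (1/6) × Δp_min
Δp'_min = 1/6 × 3.539e-26 kg·m/s = 5.898e-27 kg·m/s

Since Δp_min ∝ 1/Δx, when Δx is increased to 6 times its original value, Δp_min decreases to 1/6 of its original value.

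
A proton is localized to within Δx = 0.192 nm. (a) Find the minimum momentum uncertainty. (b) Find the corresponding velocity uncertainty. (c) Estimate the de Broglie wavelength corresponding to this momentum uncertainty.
(a) Δp_min = 2.746 × 10^-25 kg·m/s
(b) Δv_min = 164.190 m/s
(c) λ_dB = 2.413 nm

Step-by-step:

(a) From the uncertainty principle:
Δp_min = ℏ/(2Δx) = (1.055e-34 J·s)/(2 × 1.920e-10 m) = 2.746e-25 kg·m/s

(b) The velocity uncertainty:
Δv = Δp/m = (2.746e-25 kg·m/s)/(1.673e-27 kg) = 1.642e+02 m/s = 164.190 m/s

(c) The de Broglie wavelength for this momentum:
λ = h/p = (6.626e-34 J·s)/(2.746e-25 kg·m/s) = 2.413e-09 m = 2.413 nm

Note: The de Broglie wavelength is comparable to the localization size, as expected from wave-particle duality.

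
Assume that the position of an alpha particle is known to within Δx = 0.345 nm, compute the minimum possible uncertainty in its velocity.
23.001 m/s

Using the Heisenberg uncertainty principle and Δp = mΔv:
ΔxΔp ≥ ℏ/2
Δx(mΔv) ≥ ℏ/2

The minimum uncertainty in velocity is:
Δv_min = ℏ/(2mΔx)
Δv_min = (1.055e-34 J·s) / (2 × 6.645e-27 kg × 3.450e-10 m)
Δv_min = 2.300e+01 m/s = 23.001 m/s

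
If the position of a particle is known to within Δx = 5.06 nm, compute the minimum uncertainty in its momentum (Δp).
1.042 × 10^-26 kg·m/s

Using the Heisenberg uncertainty principle:
ΔxΔp ≥ ℏ/2

The minimum uncertainty in momentum is:
Δp_min = ℏ/(2Δx)
Δp_min = (1.055e-34 J·s) / (2 × 5.060e-09 m)
Δp_min = 1.042e-26 kg·m/s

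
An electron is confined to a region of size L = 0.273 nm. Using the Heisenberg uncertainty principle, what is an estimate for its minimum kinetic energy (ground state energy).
127.802 meV

Using the uncertainty principle to estimate ground state energy:

1. The position uncertainty is approximately the confinement size:
   Δx ≈ L = 2.730e-10 m

2. From ΔxΔp ≥ ℏ/2, the minimum momentum uncertainty is:
   Δp ≈ ℏ/(2L) = 1.931e-25 kg·m/s

3. The kinetic energy is approximately:
   KE ≈ (Δp)²/(2m) = (1.931e-25)²/(2 × 9.109e-31 kg)
   KE ≈ 2.048e-20 J = 127.802 meV

This is an order-of-magnitude estimate of the ground state energy.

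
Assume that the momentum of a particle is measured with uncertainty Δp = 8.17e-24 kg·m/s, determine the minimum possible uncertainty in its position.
6.454 pm

Using the Heisenberg uncertainty principle:
ΔxΔp ≥ ℏ/2

The minimum uncertainty in position is:
Δx_min = ℏ/(2Δp)
Δx_min = (1.055e-34 J·s) / (2 × 8.170e-24 kg·m/s)
Δx_min = 6.454e-12 m = 6.454 pm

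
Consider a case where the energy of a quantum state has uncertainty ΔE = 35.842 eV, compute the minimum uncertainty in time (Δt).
9.182 as

Using the energy-time uncertainty principle:
ΔEΔt ≥ ℏ/2

The minimum uncertainty in time is:
Δt_min = ℏ/(2ΔE)
Δt_min = (1.055e-34 J·s) / (2 × 5.743e-18 J)
Δt_min = 9.182e-18 s = 9.182 as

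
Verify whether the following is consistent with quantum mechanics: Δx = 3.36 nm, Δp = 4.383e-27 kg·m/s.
No, it violates the uncertainty principle (impossible measurement).

Calculate the product ΔxΔp:
ΔxΔp = (3.360e-09 m) × (4.383e-27 kg·m/s)
ΔxΔp = 1.473e-35 J·s

Compare to the minimum allowed value ℏ/2:
ℏ/2 = 5.273e-35 J·s

Since ΔxΔp = 1.473e-35 J·s < 5.273e-35 J·s = ℏ/2,
the measurement violates the uncertainty principle.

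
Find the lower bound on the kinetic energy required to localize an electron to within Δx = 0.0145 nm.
45.303 eV

Localizing a particle requires giving it sufficient momentum uncertainty:

1. From uncertainty principle: Δp ≥ ℏ/(2Δx)
   Δp_min = (1.055e-34 J·s) / (2 × 1.450e-11 m)
   Δp_min = 3.636e-24 kg·m/s

2. This momentum uncertainty corresponds to kinetic energy:
   KE ≈ (Δp)²/(2m) = (3.636e-24)²/(2 × 9.109e-31 kg)
   KE = 7.258e-18 J = 45.303 eV

Tighter localization requires more energy.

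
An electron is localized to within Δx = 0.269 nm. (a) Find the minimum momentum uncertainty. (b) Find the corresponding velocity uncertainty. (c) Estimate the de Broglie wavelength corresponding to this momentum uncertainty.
(a) Δp_min = 1.960 × 10^-25 kg·m/s
(b) Δv_min = 215.181 km/s
(c) λ_dB = 3.380 nm

Step-by-step:

(a) From the uncertainty principle:
Δp_min = ℏ/(2Δx) = (1.055e-34 J·s)/(2 × 2.690e-10 m) = 1.960e-25 kg·m/s

(b) The velocity uncertainty:
Δv = Δp/m = (1.960e-25 kg·m/s)/(9.109e-31 kg) = 2.152e+05 m/s = 215.181 km/s

(c) The de Broglie wavelength for this momentum:
λ = h/p = (6.626e-34 J·s)/(1.960e-25 kg·m/s) = 3.380e-09 m = 3.380 nm

Note: The de Broglie wavelength is comparable to the localization size, as expected from wave-particle duality.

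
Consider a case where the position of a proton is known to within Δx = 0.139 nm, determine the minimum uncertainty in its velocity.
226.795 m/s

Using the Heisenberg uncertainty principle and Δp = mΔv:
ΔxΔp ≥ ℏ/2
Δx(mΔv) ≥ ℏ/2

The minimum uncertainty in velocity is:
Δv_min = ℏ/(2mΔx)
Δv_min = (1.055e-34 J·s) / (2 × 1.673e-27 kg × 1.390e-10 m)
Δv_min = 2.268e+02 m/s = 226.795 m/s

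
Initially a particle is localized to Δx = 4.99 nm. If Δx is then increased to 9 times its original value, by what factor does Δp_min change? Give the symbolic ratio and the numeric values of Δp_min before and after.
Original Δp_min = 1.057 × 10^-26 kg·m/s; new Δp'_min = 1.174 × 10^-27 kg·m/s; ratio Δp'_min/Δp_min = 1/9.

From the uncertainty principle ΔxΔp ≥ ℏ/2, the minimum momentum uncertainty is Δp_min = ℏ/(2Δx).

Original (Δx = 4.99 nm = 4.990e-09 m):
Δp_min = (1.055e-34 J·s)/(2 × 4.990e-09 m) = 1.057e-26 kg·m/s

When Δx → 9Δx:
Δp'_min = ℏ/(2 × 9Δx) = (1/9) × ℏ/(2Δx) = (1/9) × Δp_min
Δp'_min = 1/9 × 1.057e-26 kg·m/s = 1.174e-27 kg·m/s

Since Δp_min ∝ 1/Δx, when Δx is increased to 9 times its original value, Δp_min decreases to 1/9 of its original value.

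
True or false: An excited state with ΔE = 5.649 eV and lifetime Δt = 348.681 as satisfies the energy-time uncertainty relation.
Yes, it satisfies the uncertainty relation.

Calculate the product ΔEΔt:
ΔE = 5.649 eV = 9.051e-19 J
ΔEΔt = (9.051e-19 J) × (3.487e-16 s)
ΔEΔt = 3.156e-34 J·s

Compare to the minimum allowed value ℏ/2:
ℏ/2 = 5.273e-35 J·s

Since ΔEΔt = 3.156e-34 J·s ≥ 5.273e-35 J·s = ℏ/2,
this satisfies the uncertainty relation.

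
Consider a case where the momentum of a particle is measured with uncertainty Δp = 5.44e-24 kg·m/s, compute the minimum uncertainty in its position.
9.693 pm

Using the Heisenberg uncertainty principle:
ΔxΔp ≥ ℏ/2

The minimum uncertainty in position is:
Δx_min = ℏ/(2Δp)
Δx_min = (1.055e-34 J·s) / (2 × 5.440e-24 kg·m/s)
Δx_min = 9.693e-12 m = 9.693 pm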